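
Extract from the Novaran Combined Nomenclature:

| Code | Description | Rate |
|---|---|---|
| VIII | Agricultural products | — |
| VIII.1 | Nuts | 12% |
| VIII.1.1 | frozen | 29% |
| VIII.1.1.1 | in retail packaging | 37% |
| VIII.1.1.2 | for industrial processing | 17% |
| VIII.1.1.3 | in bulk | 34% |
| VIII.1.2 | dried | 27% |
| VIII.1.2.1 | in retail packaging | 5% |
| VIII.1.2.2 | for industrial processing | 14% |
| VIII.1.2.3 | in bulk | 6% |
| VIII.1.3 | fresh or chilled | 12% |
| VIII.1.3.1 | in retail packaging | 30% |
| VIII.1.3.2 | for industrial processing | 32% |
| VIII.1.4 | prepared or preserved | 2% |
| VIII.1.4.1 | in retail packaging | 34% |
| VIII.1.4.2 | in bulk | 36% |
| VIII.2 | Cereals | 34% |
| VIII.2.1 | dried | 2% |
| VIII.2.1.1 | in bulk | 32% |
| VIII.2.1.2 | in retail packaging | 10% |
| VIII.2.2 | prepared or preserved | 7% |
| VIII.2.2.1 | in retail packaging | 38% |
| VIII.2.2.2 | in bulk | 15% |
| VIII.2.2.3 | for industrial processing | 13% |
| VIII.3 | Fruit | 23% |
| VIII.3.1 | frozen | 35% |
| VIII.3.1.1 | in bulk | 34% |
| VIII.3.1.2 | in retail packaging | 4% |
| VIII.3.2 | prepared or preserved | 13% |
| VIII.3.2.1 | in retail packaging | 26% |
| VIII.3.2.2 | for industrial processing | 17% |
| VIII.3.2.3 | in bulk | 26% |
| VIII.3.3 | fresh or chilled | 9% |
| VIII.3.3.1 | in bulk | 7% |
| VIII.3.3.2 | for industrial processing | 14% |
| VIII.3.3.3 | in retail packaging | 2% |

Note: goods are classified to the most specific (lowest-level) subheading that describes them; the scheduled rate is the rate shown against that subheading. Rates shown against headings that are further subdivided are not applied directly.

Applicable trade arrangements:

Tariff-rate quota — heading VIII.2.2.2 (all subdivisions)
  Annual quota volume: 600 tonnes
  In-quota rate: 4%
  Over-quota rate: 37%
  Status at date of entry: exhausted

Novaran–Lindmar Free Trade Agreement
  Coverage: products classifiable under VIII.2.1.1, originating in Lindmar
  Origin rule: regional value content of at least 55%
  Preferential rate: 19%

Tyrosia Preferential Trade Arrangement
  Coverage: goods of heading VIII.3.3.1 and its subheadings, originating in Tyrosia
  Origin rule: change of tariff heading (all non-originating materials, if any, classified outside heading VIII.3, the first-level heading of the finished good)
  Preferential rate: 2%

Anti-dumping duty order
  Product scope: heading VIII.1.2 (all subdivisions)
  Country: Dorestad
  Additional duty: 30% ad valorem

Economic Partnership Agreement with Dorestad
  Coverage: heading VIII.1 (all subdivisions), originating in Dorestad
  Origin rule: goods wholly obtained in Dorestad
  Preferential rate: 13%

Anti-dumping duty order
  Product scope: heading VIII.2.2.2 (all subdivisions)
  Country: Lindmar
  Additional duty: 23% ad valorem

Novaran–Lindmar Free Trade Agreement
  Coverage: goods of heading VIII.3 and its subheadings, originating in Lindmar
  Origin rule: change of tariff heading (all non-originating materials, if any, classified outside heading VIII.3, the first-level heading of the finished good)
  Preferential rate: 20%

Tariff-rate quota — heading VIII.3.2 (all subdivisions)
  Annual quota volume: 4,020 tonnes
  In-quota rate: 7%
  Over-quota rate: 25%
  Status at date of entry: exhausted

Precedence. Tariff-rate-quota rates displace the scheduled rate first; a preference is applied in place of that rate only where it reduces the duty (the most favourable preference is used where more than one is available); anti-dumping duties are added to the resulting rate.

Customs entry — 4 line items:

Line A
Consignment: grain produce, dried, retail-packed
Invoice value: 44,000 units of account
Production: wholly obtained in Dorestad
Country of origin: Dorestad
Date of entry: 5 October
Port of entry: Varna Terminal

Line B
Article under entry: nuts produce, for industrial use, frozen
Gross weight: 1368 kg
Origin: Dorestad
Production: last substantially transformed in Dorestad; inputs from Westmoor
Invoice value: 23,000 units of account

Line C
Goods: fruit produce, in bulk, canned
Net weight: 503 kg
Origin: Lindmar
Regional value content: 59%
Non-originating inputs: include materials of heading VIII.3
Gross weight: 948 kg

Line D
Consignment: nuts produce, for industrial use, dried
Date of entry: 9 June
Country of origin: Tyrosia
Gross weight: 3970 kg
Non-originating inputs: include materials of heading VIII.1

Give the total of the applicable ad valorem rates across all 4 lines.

Line A: grain → VIII.2; dried → VIII.2.1; retail-packed → VIII.2.1.2. Scheduled 10%. Dorestad agreement on VIII.1: VIII.2.1.2 not covered. → 10%.
Line B: nuts → VIII.1; frozen → VIII.1.1; for industrial use → VIII.1.1.2. Scheduled 17%. Dorestad agreement on VIII.1: not wholly obtained. → 17%.
Line C: fruit → VIII.3; canned → VIII.3.2; in bulk → VIII.3.2.3. Scheduled 26%. quota on VIII.3.2 exhausted → over-quota 25%; Lindmar agreement on VIII.2.1.1: VIII.3.2.3 not covered; Lindmar agreement on VIII.3: CTH not met. → 25%.
Line D: nuts → VIII.1; dried → VIII.1.2; for industrial use → VIII.1.2.2. Scheduled 14%. Tyrosia agreement on VIII.3.3.1: VIII.1.2.2 not covered. → 14%.
Sum: 10% + 17% + 25% + 14% = 66%.

66%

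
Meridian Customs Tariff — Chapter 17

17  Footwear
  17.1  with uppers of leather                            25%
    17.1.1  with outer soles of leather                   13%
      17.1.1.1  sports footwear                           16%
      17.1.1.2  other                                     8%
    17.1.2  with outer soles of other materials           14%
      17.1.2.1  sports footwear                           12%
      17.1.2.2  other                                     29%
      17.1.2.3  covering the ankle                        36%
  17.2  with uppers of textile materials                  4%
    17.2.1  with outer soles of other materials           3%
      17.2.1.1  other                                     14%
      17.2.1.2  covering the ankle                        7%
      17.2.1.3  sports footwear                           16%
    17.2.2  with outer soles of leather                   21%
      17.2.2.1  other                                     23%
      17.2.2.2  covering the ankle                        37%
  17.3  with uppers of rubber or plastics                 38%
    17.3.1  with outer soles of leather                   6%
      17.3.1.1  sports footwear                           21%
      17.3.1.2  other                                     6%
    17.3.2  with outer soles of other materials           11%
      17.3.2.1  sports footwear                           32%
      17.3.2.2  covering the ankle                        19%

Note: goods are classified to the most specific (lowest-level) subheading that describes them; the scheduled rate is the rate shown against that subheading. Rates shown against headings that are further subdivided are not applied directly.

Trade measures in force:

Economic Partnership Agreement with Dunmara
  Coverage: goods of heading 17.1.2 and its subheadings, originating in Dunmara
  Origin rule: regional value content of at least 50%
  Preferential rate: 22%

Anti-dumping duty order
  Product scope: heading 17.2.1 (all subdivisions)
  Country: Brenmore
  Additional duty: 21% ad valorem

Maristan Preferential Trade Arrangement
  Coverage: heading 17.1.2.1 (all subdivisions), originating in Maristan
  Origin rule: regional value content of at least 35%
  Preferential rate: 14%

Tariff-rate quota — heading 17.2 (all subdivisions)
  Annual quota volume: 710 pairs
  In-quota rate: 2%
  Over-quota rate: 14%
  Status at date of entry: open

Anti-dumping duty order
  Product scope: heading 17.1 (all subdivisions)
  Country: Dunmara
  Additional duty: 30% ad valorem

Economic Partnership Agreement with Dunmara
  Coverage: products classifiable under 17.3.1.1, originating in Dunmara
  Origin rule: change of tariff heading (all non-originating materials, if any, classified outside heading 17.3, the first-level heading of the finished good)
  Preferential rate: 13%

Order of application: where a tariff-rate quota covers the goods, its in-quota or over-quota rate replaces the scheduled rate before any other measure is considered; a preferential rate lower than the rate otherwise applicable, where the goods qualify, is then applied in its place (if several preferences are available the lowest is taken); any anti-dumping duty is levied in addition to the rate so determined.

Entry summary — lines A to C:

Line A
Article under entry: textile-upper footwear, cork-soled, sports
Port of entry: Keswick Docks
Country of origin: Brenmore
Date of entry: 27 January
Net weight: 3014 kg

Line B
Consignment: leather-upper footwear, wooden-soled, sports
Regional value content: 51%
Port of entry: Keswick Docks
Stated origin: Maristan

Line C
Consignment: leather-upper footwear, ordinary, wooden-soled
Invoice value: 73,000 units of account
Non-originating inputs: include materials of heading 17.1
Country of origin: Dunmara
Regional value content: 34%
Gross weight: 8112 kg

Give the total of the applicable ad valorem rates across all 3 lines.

Line A: textile-upper → 17.2; cork-soled → 17.2.1; sports → 17.2.1.3. Scheduled 16%. quota on 17.2 open → in-quota 2%; anti-dumping (Brenmore, 17.2.1): +21%; total 2% + 21% = 23%. → 23%.
Line B: leather-upper → 17.1; wooden-soled → 17.1.2; sports → 17.1.2.1. Scheduled 12%. Maristan agreement on 17.1.2.1: RVC ≥ 35% → 14% available; preference 14% not lower than 12% → no reduction. → 12%.
Line C: leather-upper → 17.1; wooden-soled → 17.1.2; ordinary → 17.1.2.2. Scheduled 29%. Dunmara agreement on 17.1.2: RVC < 50%; Dunmara agreement on 17.3.1.1: 17.1.2.2 not covered; anti-dumping (Dunmara, 17.1): +30%; total 29% + 30% = 59%. → 59%.
Sum: 23% + 12% + 59% = 94%.

94%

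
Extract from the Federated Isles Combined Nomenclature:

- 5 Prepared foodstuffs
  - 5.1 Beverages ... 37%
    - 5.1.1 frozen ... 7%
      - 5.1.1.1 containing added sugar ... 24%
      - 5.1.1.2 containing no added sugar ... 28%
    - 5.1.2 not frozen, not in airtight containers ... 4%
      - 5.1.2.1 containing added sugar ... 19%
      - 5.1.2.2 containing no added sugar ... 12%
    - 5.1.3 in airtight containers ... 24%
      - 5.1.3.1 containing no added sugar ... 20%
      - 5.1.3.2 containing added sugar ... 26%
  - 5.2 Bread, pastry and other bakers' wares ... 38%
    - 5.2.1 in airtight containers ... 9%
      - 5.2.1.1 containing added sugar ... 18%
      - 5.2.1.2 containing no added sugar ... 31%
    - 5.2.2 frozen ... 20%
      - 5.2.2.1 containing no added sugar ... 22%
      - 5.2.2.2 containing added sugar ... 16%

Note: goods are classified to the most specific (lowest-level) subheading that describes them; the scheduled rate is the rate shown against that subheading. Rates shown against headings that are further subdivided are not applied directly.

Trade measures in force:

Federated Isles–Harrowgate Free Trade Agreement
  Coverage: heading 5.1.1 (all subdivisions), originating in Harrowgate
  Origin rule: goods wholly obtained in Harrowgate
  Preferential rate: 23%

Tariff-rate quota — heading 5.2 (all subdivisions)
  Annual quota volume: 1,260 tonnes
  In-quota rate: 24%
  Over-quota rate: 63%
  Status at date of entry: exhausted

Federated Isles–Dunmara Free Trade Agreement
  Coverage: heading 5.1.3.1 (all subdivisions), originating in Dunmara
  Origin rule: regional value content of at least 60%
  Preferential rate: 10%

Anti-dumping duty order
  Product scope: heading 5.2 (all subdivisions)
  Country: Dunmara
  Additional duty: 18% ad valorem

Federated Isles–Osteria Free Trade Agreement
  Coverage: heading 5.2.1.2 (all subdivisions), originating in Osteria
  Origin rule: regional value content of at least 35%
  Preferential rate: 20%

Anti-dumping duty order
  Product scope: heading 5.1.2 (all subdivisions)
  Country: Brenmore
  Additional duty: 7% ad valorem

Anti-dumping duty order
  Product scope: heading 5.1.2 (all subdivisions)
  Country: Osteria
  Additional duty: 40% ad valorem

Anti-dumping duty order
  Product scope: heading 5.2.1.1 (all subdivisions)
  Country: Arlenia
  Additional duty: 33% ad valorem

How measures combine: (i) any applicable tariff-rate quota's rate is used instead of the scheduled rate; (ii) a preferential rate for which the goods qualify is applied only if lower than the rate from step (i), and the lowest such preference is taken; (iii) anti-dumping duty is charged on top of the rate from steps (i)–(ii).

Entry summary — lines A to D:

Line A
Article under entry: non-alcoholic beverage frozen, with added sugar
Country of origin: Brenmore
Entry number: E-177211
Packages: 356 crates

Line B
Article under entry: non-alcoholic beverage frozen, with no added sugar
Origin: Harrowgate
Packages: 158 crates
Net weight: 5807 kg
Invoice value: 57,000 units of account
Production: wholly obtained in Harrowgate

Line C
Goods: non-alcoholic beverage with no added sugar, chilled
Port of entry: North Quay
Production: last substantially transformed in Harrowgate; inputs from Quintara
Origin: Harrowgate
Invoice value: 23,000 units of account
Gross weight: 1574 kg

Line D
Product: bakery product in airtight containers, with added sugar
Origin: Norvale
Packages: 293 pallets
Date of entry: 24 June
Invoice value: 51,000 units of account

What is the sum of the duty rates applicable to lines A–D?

122%

Line A: non-alcoholic beverage → 5.1; frozen → 5.1.1; with added sugar → 5.1.1.1. Scheduled 24%. No special measure applies. → 24%.
Line B: non-alcoholic beverage → 5.1; frozen → 5.1.1; with no added sugar → 5.1.1.2. Scheduled 28%. Harrowgate agreement on 5.1.1: wholly obtained → 23% available; preferential 23%. → 23%.
Line C: non-alcoholic beverage → 5.1; chilled → 5.1.2; with no added sugar → 5.1.2.2. Scheduled 12%. Harrowgate agreement on 5.1.1: 5.1.2.2 not covered. → 12%.
Line D: bakery product → 5.2; in airtight containers → 5.2.1; with added sugar → 5.2.1.1. Scheduled 18%. quota on 5.2 exhausted → over-quota 63%. → 63%.
Sum: 24% + 23% + 12% + 63% = 122%.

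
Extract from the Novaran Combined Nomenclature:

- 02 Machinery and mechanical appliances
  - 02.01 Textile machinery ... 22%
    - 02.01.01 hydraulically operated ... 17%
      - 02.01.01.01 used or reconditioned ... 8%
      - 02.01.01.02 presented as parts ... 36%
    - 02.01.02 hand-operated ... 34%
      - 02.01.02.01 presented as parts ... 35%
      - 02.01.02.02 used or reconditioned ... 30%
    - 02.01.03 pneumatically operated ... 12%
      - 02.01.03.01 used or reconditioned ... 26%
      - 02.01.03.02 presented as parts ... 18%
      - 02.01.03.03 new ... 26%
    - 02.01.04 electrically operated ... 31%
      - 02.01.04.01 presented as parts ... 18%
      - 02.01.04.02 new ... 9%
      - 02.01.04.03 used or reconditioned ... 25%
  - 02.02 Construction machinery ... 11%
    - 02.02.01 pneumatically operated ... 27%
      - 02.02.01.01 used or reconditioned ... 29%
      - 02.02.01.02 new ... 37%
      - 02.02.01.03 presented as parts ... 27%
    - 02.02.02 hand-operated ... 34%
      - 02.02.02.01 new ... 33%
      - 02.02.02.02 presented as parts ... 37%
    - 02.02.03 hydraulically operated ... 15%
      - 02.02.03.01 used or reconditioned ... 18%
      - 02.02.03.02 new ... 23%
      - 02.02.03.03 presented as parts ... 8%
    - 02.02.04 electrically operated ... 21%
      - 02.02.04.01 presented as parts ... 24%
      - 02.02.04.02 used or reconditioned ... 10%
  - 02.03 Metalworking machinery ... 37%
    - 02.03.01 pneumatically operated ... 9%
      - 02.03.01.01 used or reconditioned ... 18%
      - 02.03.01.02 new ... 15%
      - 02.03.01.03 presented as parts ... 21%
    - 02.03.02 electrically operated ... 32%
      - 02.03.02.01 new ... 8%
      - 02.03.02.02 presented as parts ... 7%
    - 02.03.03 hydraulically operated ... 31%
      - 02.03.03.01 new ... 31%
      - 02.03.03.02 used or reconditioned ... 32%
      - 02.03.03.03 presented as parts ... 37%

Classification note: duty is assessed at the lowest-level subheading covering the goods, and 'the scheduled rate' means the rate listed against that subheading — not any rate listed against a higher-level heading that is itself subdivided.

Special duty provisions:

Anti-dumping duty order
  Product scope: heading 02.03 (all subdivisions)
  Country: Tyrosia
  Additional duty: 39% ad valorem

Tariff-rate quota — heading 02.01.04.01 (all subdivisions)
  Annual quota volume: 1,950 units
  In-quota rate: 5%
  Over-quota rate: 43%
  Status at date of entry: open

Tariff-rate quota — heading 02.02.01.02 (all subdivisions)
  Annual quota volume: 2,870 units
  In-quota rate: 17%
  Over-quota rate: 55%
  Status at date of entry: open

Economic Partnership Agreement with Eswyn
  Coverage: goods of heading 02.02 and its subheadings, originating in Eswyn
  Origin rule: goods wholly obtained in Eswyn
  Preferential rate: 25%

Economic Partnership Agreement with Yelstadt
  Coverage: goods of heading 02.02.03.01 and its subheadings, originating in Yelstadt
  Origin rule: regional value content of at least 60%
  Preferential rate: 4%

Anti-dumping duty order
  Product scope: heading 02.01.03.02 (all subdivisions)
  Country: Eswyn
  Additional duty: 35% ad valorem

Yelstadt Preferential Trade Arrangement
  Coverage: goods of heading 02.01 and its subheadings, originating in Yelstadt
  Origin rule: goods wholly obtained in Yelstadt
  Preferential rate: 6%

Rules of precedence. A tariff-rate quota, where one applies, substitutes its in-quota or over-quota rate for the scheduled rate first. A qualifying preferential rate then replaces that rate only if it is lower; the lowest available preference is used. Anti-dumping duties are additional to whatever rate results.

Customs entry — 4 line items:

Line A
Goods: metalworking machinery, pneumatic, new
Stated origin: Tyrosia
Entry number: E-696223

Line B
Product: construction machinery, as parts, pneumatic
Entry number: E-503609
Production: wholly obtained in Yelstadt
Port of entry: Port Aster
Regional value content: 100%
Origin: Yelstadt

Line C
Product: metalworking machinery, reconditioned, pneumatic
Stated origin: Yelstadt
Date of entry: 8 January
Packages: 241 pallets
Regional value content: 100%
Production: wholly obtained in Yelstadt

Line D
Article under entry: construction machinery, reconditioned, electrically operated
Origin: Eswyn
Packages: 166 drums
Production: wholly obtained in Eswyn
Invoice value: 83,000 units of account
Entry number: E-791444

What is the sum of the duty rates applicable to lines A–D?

Line A: metalworking → 02.03; pneumatic → 02.03.01; new → 02.03.01.02. Scheduled 15%. anti-dumping (Tyrosia, 02.03): +39%; total 15% + 39% = 54%. → 54%.
Line B: construction → 02.02; pneumatic → 02.02.01; as parts → 02.02.01.03. Scheduled 27%. Yelstadt agreement on 02.02.03.01: 02.02.01.03 not covered; Yelstadt agreement on 02.01: 02.02.01.03 not covered. → 27%.
Line C: metalworking → 02.03; pneumatic → 02.03.01; reconditioned → 02.03.01.01. Scheduled 18%. Yelstadt agreement on 02.02.03.01: 02.03.01.01 not covered; Yelstadt agreement on 02.01: 02.03.01.01 not covered. → 18%.
Line D: construction → 02.02; electrically operated → 02.02.04; reconditioned → 02.02.04.02. Scheduled 10%. Eswyn agreement on 02.02: wholly obtained → 25% available; preference 25% not lower than 10% → no reduction. → 10%.
Sum: 54% + 27% + 18% + 10% = 109%.

109%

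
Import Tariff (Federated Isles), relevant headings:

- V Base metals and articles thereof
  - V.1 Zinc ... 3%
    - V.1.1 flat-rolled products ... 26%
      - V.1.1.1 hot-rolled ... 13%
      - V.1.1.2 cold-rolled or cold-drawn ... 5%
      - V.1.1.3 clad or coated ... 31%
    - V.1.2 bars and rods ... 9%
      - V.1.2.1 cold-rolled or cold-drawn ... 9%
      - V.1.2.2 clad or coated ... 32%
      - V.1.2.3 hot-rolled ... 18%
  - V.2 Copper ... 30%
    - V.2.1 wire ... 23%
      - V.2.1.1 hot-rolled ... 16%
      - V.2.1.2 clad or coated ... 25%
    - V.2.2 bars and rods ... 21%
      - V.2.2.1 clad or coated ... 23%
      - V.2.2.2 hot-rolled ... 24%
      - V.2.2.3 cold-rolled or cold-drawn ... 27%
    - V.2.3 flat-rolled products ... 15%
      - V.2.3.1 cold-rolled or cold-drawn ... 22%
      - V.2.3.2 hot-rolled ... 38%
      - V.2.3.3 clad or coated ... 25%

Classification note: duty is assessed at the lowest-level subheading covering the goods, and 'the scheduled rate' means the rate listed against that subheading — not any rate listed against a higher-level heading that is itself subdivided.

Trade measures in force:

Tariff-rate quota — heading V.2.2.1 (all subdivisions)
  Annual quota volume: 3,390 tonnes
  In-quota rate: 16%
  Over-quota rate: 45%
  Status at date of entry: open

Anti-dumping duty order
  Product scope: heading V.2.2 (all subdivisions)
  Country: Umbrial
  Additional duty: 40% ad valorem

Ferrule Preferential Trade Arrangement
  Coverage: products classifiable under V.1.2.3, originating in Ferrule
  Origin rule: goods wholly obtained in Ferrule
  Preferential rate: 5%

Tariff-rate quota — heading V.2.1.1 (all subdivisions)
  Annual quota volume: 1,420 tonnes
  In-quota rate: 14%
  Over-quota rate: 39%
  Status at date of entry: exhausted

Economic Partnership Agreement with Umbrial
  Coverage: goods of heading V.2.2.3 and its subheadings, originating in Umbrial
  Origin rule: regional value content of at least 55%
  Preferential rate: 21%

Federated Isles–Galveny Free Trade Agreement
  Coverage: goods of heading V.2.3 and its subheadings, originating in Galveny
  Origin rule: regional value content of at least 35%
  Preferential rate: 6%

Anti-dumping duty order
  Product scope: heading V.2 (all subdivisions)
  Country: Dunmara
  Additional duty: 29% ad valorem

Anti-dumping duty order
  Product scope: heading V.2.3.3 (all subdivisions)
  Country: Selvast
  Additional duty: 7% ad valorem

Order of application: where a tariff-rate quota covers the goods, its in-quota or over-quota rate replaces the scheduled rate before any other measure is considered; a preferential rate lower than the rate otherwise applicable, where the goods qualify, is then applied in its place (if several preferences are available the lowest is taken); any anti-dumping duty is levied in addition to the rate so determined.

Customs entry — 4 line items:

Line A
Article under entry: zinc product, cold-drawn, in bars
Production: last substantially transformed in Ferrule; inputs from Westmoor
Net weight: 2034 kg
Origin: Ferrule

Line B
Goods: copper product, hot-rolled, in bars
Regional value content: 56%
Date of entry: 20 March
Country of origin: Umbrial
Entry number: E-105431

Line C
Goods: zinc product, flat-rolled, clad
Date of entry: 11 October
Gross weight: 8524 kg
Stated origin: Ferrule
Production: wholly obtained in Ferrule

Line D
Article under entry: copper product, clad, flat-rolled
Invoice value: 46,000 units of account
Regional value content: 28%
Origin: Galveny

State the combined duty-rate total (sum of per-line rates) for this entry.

Line A: zinc → V.1; in bars → V.1.2; cold-drawn → V.1.2.1. Scheduled 9%. Ferrule agreement on V.1.2.3: V.1.2.1 not covered. → 9%.
Line B: copper → V.2; in bars → V.2.2; hot-rolled → V.2.2.2. Scheduled 24%. Umbrial agreement on V.2.2.3: V.2.2.2 not covered; anti-dumping (Umbrial, V.2.2): +40%; total 24% + 40% = 64%. → 64%.
Line C: zinc → V.1; flat-rolled → V.1.1; clad → V.1.1.3. Scheduled 31%. Ferrule agreement on V.1.2.3: V.1.1.3 not covered. → 31%.
Line D: copper → V.2; flat-rolled → V.2.3; clad → V.2.3.3. Scheduled 25%. Galveny agreement on V.2.3: RVC < 35%. → 25%.
Sum: 9% + 64% + 31% + 25% = 129%.

129%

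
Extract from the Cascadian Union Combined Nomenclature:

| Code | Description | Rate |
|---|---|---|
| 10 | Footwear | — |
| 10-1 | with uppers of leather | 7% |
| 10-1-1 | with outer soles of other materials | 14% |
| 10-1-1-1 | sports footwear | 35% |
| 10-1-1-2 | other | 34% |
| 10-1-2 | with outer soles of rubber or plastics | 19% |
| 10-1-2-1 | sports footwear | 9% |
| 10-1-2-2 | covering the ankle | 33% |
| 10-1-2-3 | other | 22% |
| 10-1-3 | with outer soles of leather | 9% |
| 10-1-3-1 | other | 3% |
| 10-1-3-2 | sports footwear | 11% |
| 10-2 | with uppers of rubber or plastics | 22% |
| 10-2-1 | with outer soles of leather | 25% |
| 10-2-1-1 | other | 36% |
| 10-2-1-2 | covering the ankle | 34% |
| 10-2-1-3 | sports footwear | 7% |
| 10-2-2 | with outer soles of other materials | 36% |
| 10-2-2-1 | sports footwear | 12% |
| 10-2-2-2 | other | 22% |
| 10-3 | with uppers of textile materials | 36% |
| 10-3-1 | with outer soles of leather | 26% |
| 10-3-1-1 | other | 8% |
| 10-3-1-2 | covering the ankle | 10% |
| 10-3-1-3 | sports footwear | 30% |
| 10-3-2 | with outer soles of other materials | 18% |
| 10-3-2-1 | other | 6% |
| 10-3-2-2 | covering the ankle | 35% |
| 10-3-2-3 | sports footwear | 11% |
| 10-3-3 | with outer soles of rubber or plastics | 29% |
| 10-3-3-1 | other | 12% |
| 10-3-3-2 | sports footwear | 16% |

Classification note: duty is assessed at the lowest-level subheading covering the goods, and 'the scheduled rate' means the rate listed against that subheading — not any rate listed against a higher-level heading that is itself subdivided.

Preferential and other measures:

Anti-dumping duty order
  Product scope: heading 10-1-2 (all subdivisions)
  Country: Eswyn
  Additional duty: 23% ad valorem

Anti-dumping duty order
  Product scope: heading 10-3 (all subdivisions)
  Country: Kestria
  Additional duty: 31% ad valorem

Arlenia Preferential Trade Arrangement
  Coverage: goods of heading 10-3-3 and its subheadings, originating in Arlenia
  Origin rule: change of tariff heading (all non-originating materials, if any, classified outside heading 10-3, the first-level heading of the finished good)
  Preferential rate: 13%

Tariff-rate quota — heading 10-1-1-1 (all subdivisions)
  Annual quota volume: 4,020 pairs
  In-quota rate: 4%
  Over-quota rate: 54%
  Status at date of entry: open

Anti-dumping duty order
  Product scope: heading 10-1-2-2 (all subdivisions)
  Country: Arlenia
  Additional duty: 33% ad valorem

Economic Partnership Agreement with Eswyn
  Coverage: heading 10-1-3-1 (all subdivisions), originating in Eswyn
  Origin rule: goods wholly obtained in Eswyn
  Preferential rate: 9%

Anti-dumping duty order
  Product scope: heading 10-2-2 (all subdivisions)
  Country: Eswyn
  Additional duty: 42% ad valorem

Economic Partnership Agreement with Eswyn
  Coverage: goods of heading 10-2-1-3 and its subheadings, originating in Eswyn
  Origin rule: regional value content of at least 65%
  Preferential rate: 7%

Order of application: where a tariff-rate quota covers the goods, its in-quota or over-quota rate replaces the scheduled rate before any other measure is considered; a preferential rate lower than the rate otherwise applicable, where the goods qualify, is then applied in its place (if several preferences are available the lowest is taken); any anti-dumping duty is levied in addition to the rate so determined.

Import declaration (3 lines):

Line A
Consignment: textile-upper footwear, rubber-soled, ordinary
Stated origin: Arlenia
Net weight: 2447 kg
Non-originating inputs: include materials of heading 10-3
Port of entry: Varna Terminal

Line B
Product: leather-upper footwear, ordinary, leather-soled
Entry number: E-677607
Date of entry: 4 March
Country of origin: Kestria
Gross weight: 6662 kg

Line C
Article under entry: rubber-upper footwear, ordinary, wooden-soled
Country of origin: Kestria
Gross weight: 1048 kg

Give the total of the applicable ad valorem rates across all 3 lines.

Line A: textile-upper → 10-3; rubber-soled → 10-3-3; ordinary → 10-3-3-1. Scheduled 12%. Arlenia agreement on 10-3-3: CTH not met. → 12%.
Line B: leather-upper → 10-1; leather-soled → 10-1-3; ordinary → 10-1-3-1. Scheduled 3%. No special measure applies. → 3%.
Line C: rubber-upper → 10-2; wooden-soled → 10-2-2; ordinary → 10-2-2-2. Scheduled 22%. No special measure applies. → 22%.
Sum: 12% + 3% + 22% = 37%.

37%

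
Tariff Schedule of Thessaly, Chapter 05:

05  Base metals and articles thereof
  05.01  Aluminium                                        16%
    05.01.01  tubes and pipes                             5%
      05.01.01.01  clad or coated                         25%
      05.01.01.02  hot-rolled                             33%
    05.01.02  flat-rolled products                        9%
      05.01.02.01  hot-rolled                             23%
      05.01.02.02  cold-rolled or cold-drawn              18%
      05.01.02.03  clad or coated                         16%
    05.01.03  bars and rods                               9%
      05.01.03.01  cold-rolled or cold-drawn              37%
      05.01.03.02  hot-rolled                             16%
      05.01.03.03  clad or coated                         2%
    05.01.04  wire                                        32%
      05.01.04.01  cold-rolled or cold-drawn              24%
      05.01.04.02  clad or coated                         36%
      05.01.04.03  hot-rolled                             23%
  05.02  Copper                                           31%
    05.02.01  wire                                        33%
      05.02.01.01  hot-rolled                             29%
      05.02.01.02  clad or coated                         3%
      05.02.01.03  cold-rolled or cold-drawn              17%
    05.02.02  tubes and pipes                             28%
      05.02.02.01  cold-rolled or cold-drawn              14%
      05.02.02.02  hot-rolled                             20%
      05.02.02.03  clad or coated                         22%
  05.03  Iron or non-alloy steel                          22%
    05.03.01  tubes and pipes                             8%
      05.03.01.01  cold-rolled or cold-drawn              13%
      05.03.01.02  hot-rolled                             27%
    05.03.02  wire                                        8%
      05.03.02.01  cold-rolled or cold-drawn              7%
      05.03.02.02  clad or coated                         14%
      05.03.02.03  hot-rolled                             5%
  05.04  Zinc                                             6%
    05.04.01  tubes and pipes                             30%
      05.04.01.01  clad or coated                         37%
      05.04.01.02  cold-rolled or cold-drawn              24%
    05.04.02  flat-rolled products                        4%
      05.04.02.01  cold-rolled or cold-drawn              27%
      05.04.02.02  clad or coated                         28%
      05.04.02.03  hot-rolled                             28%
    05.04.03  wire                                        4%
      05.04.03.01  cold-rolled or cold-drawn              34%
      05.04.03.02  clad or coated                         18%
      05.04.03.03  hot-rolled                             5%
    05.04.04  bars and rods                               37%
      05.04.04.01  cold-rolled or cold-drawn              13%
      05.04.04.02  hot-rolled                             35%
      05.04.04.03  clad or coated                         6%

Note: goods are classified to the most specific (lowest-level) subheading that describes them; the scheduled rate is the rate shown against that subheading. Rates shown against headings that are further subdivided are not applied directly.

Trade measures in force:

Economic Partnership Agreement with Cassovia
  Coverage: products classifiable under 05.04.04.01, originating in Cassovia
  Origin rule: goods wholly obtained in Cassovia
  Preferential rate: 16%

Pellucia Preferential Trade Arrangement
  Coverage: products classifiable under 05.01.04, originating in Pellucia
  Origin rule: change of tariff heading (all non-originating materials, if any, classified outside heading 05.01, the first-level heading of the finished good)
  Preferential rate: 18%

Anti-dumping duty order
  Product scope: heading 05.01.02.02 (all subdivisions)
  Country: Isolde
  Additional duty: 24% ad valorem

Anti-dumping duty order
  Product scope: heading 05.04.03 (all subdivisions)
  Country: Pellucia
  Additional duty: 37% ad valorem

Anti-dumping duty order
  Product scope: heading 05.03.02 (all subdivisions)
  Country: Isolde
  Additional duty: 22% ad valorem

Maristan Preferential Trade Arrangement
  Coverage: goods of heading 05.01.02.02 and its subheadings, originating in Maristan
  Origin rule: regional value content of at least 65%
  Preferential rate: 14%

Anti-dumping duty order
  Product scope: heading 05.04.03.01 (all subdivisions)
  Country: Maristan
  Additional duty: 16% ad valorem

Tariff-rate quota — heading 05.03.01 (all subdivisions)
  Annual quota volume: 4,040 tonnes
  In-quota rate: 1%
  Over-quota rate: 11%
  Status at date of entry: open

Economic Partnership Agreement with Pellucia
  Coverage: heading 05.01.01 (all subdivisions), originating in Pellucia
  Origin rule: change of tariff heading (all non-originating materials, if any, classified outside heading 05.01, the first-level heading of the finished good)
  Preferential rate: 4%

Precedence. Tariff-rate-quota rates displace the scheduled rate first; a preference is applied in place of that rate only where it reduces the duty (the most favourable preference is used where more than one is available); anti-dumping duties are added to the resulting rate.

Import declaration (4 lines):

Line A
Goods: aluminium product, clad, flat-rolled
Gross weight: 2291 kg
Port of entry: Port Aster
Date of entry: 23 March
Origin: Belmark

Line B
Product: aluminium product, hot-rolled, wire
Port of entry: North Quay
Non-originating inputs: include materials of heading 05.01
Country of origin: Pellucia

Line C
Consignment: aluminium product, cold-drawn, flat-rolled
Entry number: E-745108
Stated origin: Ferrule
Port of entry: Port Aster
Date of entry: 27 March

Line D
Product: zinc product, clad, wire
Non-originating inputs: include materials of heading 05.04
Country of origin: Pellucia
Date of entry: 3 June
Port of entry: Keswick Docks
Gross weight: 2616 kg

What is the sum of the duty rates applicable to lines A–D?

112%

Line A: aluminium → 05.01; flat-rolled → 05.01.02; clad → 05.01.02.03. Scheduled 16%. No special measure applies. → 16%.
Line B: aluminium → 05.01; wire → 05.01.04; hot-rolled → 05.01.04.03. Scheduled 23%. Pellucia agreement on 05.01.04: CTH not met; Pellucia agreement on 05.01.01: 05.01.04.03 not covered. → 23%.
Line C: aluminium → 05.01; flat-rolled → 05.01.02; cold-drawn → 05.01.02.02. Scheduled 18%. No special measure applies. → 18%.
Line D: zinc → 05.04; wire → 05.04.03; clad → 05.04.03.02. Scheduled 18%. Pellucia agreement on 05.01.04: 05.04.03.02 not covered; Pellucia agreement on 05.01.01: 05.04.03.02 not covered; anti-dumping (Pellucia, 05.04.03): +37%; total 18% + 37% = 55%. → 55%.
Sum: 16% + 23% + 18% + 55% = 112%.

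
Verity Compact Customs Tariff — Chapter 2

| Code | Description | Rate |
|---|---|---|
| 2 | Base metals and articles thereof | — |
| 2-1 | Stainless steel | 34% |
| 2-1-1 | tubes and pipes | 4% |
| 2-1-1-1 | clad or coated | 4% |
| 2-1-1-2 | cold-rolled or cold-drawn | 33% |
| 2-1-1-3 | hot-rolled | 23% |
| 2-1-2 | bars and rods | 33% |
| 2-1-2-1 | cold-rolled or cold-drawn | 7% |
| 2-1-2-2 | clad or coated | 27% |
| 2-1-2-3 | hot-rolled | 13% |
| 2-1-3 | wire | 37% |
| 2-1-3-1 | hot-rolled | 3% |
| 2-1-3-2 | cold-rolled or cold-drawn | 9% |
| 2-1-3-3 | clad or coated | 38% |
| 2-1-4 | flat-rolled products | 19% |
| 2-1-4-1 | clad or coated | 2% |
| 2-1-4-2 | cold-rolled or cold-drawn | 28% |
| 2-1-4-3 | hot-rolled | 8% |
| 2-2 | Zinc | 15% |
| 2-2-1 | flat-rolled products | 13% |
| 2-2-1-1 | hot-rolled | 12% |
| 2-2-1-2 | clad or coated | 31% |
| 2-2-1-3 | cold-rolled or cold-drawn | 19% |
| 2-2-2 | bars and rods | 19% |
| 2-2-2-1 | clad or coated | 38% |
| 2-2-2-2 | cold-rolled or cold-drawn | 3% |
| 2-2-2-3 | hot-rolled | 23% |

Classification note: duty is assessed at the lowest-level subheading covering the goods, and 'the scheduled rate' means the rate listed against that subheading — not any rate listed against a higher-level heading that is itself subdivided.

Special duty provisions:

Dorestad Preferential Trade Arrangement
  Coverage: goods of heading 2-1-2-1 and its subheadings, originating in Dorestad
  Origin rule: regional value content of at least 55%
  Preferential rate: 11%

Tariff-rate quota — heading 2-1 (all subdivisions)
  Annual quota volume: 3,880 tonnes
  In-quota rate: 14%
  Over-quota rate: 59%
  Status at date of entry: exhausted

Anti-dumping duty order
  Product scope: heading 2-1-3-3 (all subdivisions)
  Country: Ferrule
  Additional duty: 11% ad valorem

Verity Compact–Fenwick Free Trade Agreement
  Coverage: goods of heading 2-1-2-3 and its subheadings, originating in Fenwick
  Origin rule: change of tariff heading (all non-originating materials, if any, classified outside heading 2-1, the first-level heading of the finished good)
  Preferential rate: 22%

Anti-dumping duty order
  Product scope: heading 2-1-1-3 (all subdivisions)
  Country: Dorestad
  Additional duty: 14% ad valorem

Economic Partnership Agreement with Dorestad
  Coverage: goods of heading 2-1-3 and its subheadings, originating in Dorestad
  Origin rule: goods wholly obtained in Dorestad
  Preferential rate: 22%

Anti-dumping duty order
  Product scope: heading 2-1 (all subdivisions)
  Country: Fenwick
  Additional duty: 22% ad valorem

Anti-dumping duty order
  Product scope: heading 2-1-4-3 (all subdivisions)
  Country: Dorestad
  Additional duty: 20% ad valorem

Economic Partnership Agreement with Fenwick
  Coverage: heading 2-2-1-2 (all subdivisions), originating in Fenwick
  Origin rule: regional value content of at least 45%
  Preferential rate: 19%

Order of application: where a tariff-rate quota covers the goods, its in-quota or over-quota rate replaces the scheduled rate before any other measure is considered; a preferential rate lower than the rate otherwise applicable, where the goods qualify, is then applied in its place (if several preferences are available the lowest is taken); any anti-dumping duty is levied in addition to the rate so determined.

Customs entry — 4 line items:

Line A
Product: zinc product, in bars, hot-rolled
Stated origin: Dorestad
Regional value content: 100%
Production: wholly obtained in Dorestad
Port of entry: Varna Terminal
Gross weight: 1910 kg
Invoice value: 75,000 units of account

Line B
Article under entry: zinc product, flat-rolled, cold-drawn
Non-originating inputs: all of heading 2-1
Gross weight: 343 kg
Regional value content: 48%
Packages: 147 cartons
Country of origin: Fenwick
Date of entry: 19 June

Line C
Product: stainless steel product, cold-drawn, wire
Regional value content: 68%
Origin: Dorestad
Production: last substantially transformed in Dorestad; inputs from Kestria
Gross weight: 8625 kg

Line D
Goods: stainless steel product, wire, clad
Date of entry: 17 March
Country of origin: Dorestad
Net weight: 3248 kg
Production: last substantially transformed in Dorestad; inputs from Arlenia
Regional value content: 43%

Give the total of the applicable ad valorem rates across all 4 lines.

160%

Line A: zinc → 2-2; in bars → 2-2-2; hot-rolled → 2-2-2-3. Scheduled 23%. Dorestad agreement on 2-1-2-1: 2-2-2-3 not covered; Dorestad agreement on 2-1-3: 2-2-2-3 not covered. → 23%.
Line B: zinc → 2-2; flat-rolled → 2-2-1; cold-drawn → 2-2-1-3. Scheduled 19%. Fenwick agreement on 2-1-2-3: 2-2-1-3 not covered; Fenwick agreement on 2-2-1-2: 2-2-1-3 not covered. → 19%.
Line C: stainless steel → 2-1; wire → 2-1-3; cold-drawn → 2-1-3-2. Scheduled 9%. quota on 2-1 exhausted → over-quota 59%; Dorestad agreement on 2-1-2-1: 2-1-3-2 not covered; Dorestad agreement on 2-1-3: not wholly obtained. → 59%.
Line D: stainless steel → 2-1; wire → 2-1-3; clad → 2-1-3-3. Scheduled 38%. quota on 2-1 exhausted → over-quota 59%; Dorestad agreement on 2-1-2-1: 2-1-3-3 not covered; Dorestad agreement on 2-1-3: not wholly obtained. → 59%.
Sum: 23% + 19% + 59% + 59% = 160%.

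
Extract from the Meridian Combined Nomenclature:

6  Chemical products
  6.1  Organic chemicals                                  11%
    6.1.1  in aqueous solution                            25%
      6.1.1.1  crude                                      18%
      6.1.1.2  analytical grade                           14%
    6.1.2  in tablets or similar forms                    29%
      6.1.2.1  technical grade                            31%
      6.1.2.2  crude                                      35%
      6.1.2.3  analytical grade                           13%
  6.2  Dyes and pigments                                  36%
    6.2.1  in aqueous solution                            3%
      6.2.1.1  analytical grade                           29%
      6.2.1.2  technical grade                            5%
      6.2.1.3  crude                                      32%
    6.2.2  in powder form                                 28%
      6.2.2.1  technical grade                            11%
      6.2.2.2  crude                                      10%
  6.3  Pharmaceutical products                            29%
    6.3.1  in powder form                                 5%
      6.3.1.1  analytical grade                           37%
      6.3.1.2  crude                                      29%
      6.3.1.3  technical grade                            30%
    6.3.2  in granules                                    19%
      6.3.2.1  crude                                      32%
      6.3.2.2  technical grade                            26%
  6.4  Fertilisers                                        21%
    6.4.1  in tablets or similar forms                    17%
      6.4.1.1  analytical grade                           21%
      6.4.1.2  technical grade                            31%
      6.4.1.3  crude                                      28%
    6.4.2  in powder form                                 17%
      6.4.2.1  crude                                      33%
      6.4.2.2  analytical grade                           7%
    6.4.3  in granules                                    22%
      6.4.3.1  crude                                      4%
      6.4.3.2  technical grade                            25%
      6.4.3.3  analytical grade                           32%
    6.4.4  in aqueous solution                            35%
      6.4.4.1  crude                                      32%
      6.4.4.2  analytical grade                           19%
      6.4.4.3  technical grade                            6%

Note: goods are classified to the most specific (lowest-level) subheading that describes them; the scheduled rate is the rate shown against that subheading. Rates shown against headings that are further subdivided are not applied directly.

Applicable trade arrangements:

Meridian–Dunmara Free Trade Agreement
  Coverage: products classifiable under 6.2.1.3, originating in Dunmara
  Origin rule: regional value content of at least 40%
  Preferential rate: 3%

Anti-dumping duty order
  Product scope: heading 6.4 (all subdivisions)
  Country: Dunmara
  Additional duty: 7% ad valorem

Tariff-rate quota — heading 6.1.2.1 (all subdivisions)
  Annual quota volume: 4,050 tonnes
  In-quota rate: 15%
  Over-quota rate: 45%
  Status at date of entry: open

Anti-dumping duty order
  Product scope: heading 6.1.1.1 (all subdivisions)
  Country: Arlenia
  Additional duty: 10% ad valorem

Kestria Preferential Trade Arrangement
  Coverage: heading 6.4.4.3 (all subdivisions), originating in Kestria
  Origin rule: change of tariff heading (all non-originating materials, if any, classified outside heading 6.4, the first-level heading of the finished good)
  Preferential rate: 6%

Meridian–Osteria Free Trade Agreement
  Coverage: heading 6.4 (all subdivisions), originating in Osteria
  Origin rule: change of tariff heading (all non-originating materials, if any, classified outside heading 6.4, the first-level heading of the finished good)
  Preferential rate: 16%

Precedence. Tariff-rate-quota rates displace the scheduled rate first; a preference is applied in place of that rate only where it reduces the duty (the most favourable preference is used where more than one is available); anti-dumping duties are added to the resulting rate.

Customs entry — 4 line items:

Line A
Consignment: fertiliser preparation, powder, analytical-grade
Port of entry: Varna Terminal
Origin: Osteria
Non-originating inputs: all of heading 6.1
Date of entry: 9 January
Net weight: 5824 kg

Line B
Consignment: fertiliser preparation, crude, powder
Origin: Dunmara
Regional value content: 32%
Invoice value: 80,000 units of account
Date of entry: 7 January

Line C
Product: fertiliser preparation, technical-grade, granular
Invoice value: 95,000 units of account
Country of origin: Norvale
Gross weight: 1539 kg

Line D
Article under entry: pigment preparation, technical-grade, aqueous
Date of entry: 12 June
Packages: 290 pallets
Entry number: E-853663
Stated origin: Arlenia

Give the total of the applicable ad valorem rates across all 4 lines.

Line A: fertiliser → 6.4; powder → 6.4.2; analytical-grade → 6.4.2.2. Scheduled 7%. Osteria agreement on 6.4: CTH met → 16% available; preference 16% not lower than 7% → no reduction. → 7%.
Line B: fertiliser → 6.4; powder → 6.4.2; crude → 6.4.2.1. Scheduled 33%. Dunmara agreement on 6.2.1.3: 6.4.2.1 not covered; anti-dumping (Dunmara, 6.4): +7%; total 33% + 7% = 40%. → 40%.
Line C: fertiliser → 6.4; granular → 6.4.3; technical-grade → 6.4.3.2. Scheduled 25%. No special measure applies. → 25%.
Line D: pigment → 6.2; aqueous → 6.2.1; technical-grade → 6.2.1.2. Scheduled 5%. No special measure applies. → 5%.
Sum: 7% + 40% + 25% + 5% = 77%.

77%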